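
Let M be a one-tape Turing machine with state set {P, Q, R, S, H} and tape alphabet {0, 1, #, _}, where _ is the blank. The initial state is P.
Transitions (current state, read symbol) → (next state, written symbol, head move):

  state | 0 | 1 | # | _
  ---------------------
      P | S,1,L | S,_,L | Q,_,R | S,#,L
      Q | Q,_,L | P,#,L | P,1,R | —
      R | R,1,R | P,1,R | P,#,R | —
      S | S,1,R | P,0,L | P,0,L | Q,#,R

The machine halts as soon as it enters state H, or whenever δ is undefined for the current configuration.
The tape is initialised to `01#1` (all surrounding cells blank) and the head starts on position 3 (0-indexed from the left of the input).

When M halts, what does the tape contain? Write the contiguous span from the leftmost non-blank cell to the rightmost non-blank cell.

#_0#

state=P head=3 tape=_01#[1]   (P,1)→(S,_,L)
state=S head=2 tape=_01[#]_   (S,#)→(P,0,L)
state=P head=1 tape=_0[1]0_   (P,1)→(S,_,L)
state=S head=0 tape=_[0]_0_   (S,0)→(S,1,R)
state=S head=1 tape=_1[_]0_   (S,_)→(Q,#,R)
state=Q head=2 tape=_1#[0]_   (Q,0)→(Q,_,L)
state=Q head=1 tape=_1[#]__   (Q,#)→(P,1,R)
state=P head=2 tape=_11[_]_   (P,_)→(S,#,L)
state=S head=1 tape=_1[1]#_   (S,1)→(P,0,L)
state=P head=0 tape=_[1]0#_   (P,1)→(S,_,L)
state=S head=-1 tape=[_]_0#_   (S,_)→(Q,#,R)
state=Q head=0 tape=#[_]0#_
The non-blank tape span at halt is #_0#.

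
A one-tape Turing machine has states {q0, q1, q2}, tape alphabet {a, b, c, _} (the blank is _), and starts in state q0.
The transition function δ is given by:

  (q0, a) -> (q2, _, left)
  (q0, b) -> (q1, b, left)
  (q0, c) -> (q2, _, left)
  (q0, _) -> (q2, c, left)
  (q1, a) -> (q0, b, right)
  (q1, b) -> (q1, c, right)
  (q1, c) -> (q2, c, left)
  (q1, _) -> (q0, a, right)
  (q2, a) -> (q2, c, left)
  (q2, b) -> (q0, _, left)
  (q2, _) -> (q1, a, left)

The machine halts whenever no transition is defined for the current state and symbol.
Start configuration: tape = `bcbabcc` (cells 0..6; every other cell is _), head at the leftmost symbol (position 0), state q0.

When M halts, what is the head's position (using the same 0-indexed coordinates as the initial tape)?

q0 | _[b]cbabcc   read b → write b, move left, go to q1
q1 | [_]bcbabcc   read _ → write a, move right, go to q0
q0 | a[b]cbabcc   read b → write b, move left, go to q1
q1 | [a]bcbabcc   read a → write b, move right, go to q0
q0 | b[b]cbabcc   read b → write b, move left, go to q1
q1 | [b]bcbabcc   read b → write c, move right, go to q1
q1 | c[b]cbabcc   read b → write c, move right, go to q1
q1 | cc[c]babcc   read c → write c, move left, go to q2
q2 | c[c]cbabcc
At halt the head is at cell 0.

0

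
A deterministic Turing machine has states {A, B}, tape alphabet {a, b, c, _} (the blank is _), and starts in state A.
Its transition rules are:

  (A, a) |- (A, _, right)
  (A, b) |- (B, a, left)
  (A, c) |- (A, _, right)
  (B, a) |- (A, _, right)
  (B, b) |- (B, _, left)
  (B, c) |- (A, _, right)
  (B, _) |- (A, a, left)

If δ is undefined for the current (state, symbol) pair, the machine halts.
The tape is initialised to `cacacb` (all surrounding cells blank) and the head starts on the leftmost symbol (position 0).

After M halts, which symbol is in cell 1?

_

state=A head=0 tape=[c]acacb   (A,c)→(A,_,right)
state=A head=1 tape=_[a]cacb   (A,a)→(A,_,right)
state=A head=2 tape=__[c]acb   (A,c)→(A,_,right)
state=A head=3 tape=___[a]cb   (A,a)→(A,_,right)
state=A head=4 tape=____[c]b   (A,c)→(A,_,right)
state=A head=5 tape=_____[b]   (A,b)→(B,a,left)
state=B head=4 tape=____[_]a   (B,_)→(A,a,left)
state=A head=3 tape=___[_]aa
Cell 1 holds _ when M halts.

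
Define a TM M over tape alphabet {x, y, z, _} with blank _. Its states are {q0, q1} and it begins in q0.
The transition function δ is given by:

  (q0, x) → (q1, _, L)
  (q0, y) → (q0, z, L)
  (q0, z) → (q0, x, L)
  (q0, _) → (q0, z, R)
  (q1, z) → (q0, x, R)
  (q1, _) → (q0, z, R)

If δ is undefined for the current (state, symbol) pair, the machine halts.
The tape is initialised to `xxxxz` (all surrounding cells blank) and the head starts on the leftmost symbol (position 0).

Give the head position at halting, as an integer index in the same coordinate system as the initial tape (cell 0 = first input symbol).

state=q0 head=0 tape=_[x]xxxz   (q0,x)→(q1,_,L)
state=q1 head=-1 tape=[_]_xxxz   (q1,_)→(q0,z,R)
state=q0 head=0 tape=z[_]xxxz   (q0,_)→(q0,z,R)
state=q0 head=1 tape=zz[x]xxz   (q0,x)→(q1,_,L)
state=q1 head=0 tape=z[z]_xxz   (q1,z)→(q0,x,R)
state=q0 head=1 tape=zx[_]xxz   (q0,_)→(q0,z,R)
state=q0 head=2 tape=zxz[x]xz   (q0,x)→(q1,_,L)
state=q1 head=1 tape=zx[z]_xz   (q1,z)→(q0,x,R)
state=q0 head=2 tape=zxx[_]xz   (q0,_)→(q0,z,R)
state=q0 head=3 tape=zxxz[x]z   (q0,x)→(q1,_,L)
state=q1 head=2 tape=zxx[z]_z   (q1,z)→(q0,x,R)
state=q0 head=3 tape=zxxx[_]z   (q0,_)→(q0,z,R)
state=q0 head=4 tape=zxxxz[z]   (q0,z)→(q0,x,L)
state=q0 head=3 tape=zxxx[z]x   (q0,z)→(q0,x,L)
state=q0 head=2 tape=zxx[x]xx   (q0,x)→(q1,_,L)
state=q1 head=1 tape=zx[x]_xx
At halt the head is at cell 1.

1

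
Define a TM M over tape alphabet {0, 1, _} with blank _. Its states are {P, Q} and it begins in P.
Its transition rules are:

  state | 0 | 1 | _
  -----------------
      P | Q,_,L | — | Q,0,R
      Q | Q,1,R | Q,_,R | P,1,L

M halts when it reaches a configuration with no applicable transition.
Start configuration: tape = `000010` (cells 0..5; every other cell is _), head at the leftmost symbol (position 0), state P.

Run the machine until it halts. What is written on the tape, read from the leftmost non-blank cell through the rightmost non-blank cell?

state=P head=0 tape=__[0]00010_   (P,0)→(Q,_,L)
state=Q head=-1 tape=_[_]_00010_   (Q,_)→(P,1,L)
state=P head=-2 tape=[_]1_00010_   (P,_)→(Q,0,R)
state=Q head=-1 tape=0[1]_00010_   (Q,1)→(Q,_,R)
state=Q head=0 tape=0_[_]00010_   (Q,_)→(P,1,L)
state=P head=-1 tape=0[_]100010_   (P,_)→(Q,0,R)
state=Q head=0 tape=00[1]00010_   (Q,1)→(Q,_,R)
state=Q head=1 tape=00_[0]0010_   (Q,0)→(Q,1,R)
state=Q head=2 tape=00_1[0]010_   (Q,0)→(Q,1,R)
state=Q head=3 tape=00_11[0]10_   (Q,0)→(Q,1,R)
state=Q head=4 tape=00_111[1]0_   (Q,1)→(Q,_,R)
state=Q head=5 tape=00_111_[0]_   (Q,0)→(Q,1,R)
state=Q head=6 tape=00_111_1[_]   (Q,_)→(P,1,L)
state=P head=5 tape=00_111_[1]1
The non-blank tape span at halt is 00_111_11.

00_111_11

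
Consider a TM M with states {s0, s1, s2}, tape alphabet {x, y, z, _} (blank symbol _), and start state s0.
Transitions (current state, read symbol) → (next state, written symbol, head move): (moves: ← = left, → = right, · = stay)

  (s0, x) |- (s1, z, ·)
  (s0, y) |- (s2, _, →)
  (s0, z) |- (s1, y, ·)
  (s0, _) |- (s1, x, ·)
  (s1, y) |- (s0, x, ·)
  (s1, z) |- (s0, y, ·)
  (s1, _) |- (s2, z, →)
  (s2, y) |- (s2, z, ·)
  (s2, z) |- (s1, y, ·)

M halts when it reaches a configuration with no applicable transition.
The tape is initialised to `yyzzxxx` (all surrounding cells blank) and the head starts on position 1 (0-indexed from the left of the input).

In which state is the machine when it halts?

s2

state=s0 head=1 tape=y[y]zzxxx   (s0,y)→(s2,_,→)
state=s2 head=2 tape=y_[z]zxxx   (s2,z)→(s1,y,·)
state=s1 head=2 tape=y_[y]zxxx   (s1,y)→(s0,x,·)
state=s0 head=2 tape=y_[x]zxxx   (s0,x)→(s1,z,·)
state=s1 head=2 tape=y_[z]zxxx   (s1,z)→(s0,y,·)
state=s0 head=2 tape=y_[y]zxxx   (s0,y)→(s2,_,→)
state=s2 head=3 tape=y__[z]xxx   (s2,z)→(s1,y,·)
state=s1 head=3 tape=y__[y]xxx   (s1,y)→(s0,x,·)
state=s0 head=3 tape=y__[x]xxx   (s0,x)→(s1,z,·)
state=s1 head=3 tape=y__[z]xxx   (s1,z)→(s0,y,·)
state=s0 head=3 tape=y__[y]xxx   (s0,y)→(s2,_,→)
state=s2 head=4 tape=y___[x]xx
No transition is defined for (s2, x); M halts in state s2.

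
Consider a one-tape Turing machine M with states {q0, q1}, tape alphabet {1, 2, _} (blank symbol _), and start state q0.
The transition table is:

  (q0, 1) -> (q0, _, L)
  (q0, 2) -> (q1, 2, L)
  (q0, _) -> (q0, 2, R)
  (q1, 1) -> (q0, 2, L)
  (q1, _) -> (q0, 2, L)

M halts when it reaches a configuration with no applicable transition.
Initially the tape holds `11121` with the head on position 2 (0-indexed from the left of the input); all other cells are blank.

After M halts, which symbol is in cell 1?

2

state=q0 head=2 tape=_11[1]21   (q0,1)→(q0,_,L)
state=q0 head=1 tape=_1[1]_21   (q0,1)→(q0,_,L)
state=q0 head=0 tape=_[1]__21   (q0,1)→(q0,_,L)
state=q0 head=-1 tape=[_]___21   (q0,_)→(q0,2,R)
state=q0 head=0 tape=2[_]__21   (q0,_)→(q0,2,R)
state=q0 head=1 tape=22[_]_21   (q0,_)→(q0,2,R)
state=q0 head=2 tape=222[_]21   (q0,_)→(q0,2,R)
state=q0 head=3 tape=2222[2]1   (q0,2)→(q1,2,L)
state=q1 head=2 tape=222[2]21
Cell 1 holds 2 when M halts.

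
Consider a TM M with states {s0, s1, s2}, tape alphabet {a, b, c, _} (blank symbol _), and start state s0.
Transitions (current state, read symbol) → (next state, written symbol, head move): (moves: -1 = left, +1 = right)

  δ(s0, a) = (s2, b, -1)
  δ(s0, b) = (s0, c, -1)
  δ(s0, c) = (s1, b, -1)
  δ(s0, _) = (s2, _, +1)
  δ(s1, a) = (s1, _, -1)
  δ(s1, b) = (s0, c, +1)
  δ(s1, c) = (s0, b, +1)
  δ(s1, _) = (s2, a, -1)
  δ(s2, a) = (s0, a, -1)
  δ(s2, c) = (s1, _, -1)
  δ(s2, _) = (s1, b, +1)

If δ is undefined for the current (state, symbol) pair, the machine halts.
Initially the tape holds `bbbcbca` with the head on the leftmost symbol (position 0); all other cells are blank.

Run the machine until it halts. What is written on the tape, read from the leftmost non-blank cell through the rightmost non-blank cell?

state=s0 head=0 tape=____[b]bbcbca   (s0,b)→(s0,c,-1)
state=s0 head=-1 tape=___[_]cbbcbca   (s0,_)→(s2,_,+1)
state=s2 head=0 tape=____[c]bbcbca   (s2,c)→(s1,_,-1)
state=s1 head=-1 tape=___[_]_bbcbca   (s1,_)→(s2,a,-1)
state=s2 head=-2 tape=__[_]a_bbcbca   (s2,_)→(s1,b,+1)
state=s1 head=-1 tape=__b[a]_bbcbca   (s1,a)→(s1,_,-1)
state=s1 head=-2 tape=__[b]__bbcbca   (s1,b)→(s0,c,+1)
state=s0 head=-1 tape=__c[_]_bbcbca   (s0,_)→(s2,_,+1)
state=s2 head=0 tape=__c_[_]bbcbca   (s2,_)→(s1,b,+1)
state=s1 head=1 tape=__c_b[b]bcbca   (s1,b)→(s0,c,+1)
state=s0 head=2 tape=__c_bc[b]cbca   (s0,b)→(s0,c,-1)
state=s0 head=1 tape=__c_b[c]ccbca   (s0,c)→(s1,b,-1)
state=s1 head=0 tape=__c_[b]bccbca   (s1,b)→(s0,c,+1)
state=s0 head=1 tape=__c_c[b]ccbca   (s0,b)→(s0,c,-1)
state=s0 head=0 tape=__c_[c]cccbca   (s0,c)→(s1,b,-1)
state=s1 head=-1 tape=__c[_]bcccbca   (s1,_)→(s2,a,-1)
state=s2 head=-2 tape=__[c]abcccbca   (s2,c)→(s1,_,-1)
state=s1 head=-3 tape=_[_]_abcccbca   (s1,_)→(s2,a,-1)
state=s2 head=-4 tape=[_]a_abcccbca   (s2,_)→(s1,b,+1)
state=s1 head=-3 tape=b[a]_abcccbca   (s1,a)→(s1,_,-1)
state=s1 head=-4 tape=[b]__abcccbca   (s1,b)→(s0,c,+1)
state=s0 head=-3 tape=c[_]_abcccbca   (s0,_)→(s2,_,+1)
state=s2 head=-2 tape=c_[_]abcccbca   (s2,_)→(s1,b,+1)
state=s1 head=-1 tape=c_b[a]bcccbca   (s1,a)→(s1,_,-1)
state=s1 head=-2 tape=c_[b]_bcccbca   (s1,b)→(s0,c,+1)
state=s0 head=-1 tape=c_c[_]bcccbca   (s0,_)→(s2,_,+1)
state=s2 head=0 tape=c_c_[b]cccbca
The non-blank tape span at halt is c_c_bcccbca.

c_c_bcccbca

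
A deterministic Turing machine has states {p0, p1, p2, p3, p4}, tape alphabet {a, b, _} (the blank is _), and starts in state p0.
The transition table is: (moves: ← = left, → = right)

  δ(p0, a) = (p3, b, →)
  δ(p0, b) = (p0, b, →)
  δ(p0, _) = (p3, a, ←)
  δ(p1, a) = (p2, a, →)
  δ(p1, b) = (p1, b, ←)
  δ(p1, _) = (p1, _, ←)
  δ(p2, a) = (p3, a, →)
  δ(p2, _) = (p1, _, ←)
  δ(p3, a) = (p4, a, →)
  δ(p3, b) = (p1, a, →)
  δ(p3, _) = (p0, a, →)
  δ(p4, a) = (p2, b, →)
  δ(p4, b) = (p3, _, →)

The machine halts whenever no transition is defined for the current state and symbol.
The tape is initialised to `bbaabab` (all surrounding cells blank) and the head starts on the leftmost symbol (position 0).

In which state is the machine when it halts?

state=p0 head=0 tape=[b]baabab___   (p0,b)→(p0,b,→)
state=p0 head=1 tape=b[b]aabab___   (p0,b)→(p0,b,→)
state=p0 head=2 tape=bb[a]abab___   (p0,a)→(p3,b,→)
state=p3 head=3 tape=bbb[a]bab___   (p3,a)→(p4,a,→)
state=p4 head=4 tape=bbba[b]ab___   (p4,b)→(p3,_,→)
state=p3 head=5 tape=bbba_[a]b___   (p3,a)→(p4,a,→)
state=p4 head=6 tape=bbba_a[b]___   (p4,b)→(p3,_,→)
state=p3 head=7 tape=bbba_a_[_]__   (p3,_)→(p0,a,→)
state=p0 head=8 tape=bbba_a_a[_]_   (p0,_)→(p3,a,←)
state=p3 head=7 tape=bbba_a_[a]a_   (p3,a)→(p4,a,→)
state=p4 head=8 tape=bbba_a_a[a]_   (p4,a)→(p2,b,→)
state=p2 head=9 tape=bbba_a_ab[_]   (p2,_)→(p1,_,←)
state=p1 head=8 tape=bbba_a_a[b]_   (p1,b)→(p1,b,←)
state=p1 head=7 tape=bbba_a_[a]b_   (p1,a)→(p2,a,→)
state=p2 head=8 tape=bbba_a_a[b]_
No transition is defined for (p2, b); M halts in state p2.

p2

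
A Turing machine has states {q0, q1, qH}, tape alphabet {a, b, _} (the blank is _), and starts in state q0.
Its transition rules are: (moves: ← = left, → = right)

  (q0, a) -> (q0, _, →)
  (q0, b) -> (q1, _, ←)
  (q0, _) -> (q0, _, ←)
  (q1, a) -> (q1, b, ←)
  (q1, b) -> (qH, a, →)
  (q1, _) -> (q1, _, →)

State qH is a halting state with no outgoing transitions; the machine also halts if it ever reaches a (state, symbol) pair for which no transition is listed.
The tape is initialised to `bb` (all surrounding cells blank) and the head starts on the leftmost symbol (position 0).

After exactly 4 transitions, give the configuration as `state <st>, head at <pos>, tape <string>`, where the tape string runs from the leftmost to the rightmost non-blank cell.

state=q0 head=0 tape=_[b]b_   (q0,b)→(q1,_,←)
state=q1 head=-1 tape=[_]_b_   (q1,_)→(q1,_,→)
state=q1 head=0 tape=_[_]b_   (q1,_)→(q1,_,→)
state=q1 head=1 tape=__[b]_   (q1,b)→(qH,a,→)
state=qH head=2 tape=__a[_]
After 4 steps: state qH, head at 2, tape a.

state qH, head at 2, tape a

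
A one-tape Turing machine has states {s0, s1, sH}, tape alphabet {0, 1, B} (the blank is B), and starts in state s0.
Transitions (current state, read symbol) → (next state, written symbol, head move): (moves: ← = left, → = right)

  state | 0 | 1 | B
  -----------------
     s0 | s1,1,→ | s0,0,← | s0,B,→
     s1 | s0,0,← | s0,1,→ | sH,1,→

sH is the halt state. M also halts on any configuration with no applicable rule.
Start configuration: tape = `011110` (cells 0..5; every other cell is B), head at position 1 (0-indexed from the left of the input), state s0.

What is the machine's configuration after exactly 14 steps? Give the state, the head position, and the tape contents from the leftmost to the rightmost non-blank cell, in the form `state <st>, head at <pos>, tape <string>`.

state s1, head at 1, tape 101110

s0 | B0[1]1110   read 1 → write 0, move ←, go to s0
s0 | B[0]01110   read 0 → write 1, move →, go to s1
s1 | B1[0]1110   read 0 → write 0, move ←, go to s0
s0 | B[1]01110   read 1 → write 0, move ←, go to s0
s0 | [B]001110   read B → write B, move →, go to s0
s0 | B[0]01110   read 0 → write 1, move →, go to s1
s1 | B1[0]1110   read 0 → write 0, move ←, go to s0
s0 | B[1]01110   read 1 → write 0, move ←, go to s0
s0 | [B]001110   read B → write B, move →, go to s0
s0 | B[0]01110   read 0 → write 1, move →, go to s1
s1 | B1[0]1110   read 0 → write 0, move ←, go to s0
s0 | B[1]01110   read 1 → write 0, move ←, go to s0
s0 | [B]001110   read B → write B, move →, go to s0
s0 | B[0]01110   read 0 → write 1, move →, go to s1
s1 | B1[0]1110
After 14 steps: state s1, head at 1, tape 101110.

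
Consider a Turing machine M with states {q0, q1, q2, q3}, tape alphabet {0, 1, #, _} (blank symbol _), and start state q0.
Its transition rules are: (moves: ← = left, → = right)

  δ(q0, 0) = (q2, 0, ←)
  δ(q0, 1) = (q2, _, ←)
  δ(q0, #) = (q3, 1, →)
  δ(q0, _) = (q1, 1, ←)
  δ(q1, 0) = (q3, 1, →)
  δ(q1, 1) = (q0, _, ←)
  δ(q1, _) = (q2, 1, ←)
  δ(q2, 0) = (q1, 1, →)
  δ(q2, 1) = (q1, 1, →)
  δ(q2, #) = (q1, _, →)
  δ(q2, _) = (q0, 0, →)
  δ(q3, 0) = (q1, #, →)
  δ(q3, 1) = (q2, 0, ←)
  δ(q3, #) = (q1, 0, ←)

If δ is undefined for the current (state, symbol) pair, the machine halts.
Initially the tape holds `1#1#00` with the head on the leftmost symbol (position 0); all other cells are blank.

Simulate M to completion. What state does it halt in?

q3

q0 | __[1]#1#00   read 1 → write _, move ←, go to q2
q2 | _[_]_#1#00   read _ → write 0, move →, go to q0
q0 | _0[_]#1#00   read _ → write 1, move ←, go to q1
q1 | _[0]1#1#00   read 0 → write 1, move →, go to q3
q3 | _1[1]#1#00   read 1 → write 0, move ←, go to q2
q2 | _[1]0#1#00   read 1 → write 1, move →, go to q1
q1 | _1[0]#1#00   read 0 → write 1, move →, go to q3
q3 | _11[#]1#00   read # → write 0, move ←, go to q1
q1 | _1[1]01#00   read 1 → write _, move ←, go to q0
q0 | _[1]_01#00   read 1 → write _, move ←, go to q2
q2 | [_]__01#00   read _ → write 0, move →, go to q0
q0 | 0[_]_01#00   read _ → write 1, move ←, go to q1
q1 | [0]1_01#00   read 0 → write 1, move →, go to q3
q3 | 1[1]_01#00   read 1 → write 0, move ←, go to q2
q2 | [1]0_01#00   read 1 → write 1, move →, go to q1
q1 | 1[0]_01#00   read 0 → write 1, move →, go to q3
q3 | 11[_]01#00
No transition is defined for (q3, _); M halts in state q3.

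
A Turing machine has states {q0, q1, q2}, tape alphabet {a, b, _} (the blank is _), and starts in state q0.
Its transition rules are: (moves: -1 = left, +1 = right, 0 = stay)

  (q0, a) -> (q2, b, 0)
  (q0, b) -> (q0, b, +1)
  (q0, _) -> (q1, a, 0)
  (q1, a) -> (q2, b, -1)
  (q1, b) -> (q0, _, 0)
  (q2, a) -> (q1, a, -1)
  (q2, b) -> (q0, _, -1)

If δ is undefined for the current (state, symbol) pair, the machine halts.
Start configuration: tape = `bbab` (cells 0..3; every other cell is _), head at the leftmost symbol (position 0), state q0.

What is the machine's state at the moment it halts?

q2

q0 | __[b]bab   read b → write b, move +1, go to q0
q0 | __b[b]ab   read b → write b, move +1, go to q0
q0 | __bb[a]b   read a → write b, move 0, go to q2
q2 | __bb[b]b   read b → write _, move -1, go to q0
q0 | __b[b]_b   read b → write b, move +1, go to q0
q0 | __bb[_]b   read _ → write a, move 0, go to q1
q1 | __bb[a]b   read a → write b, move -1, go to q2
q2 | __b[b]bb   read b → write _, move -1, go to q0
q0 | __[b]_bb   read b → write b, move +1, go to q0
q0 | __b[_]bb   read _ → write a, move 0, go to q1
q1 | __b[a]bb   read a → write b, move -1, go to q2
q2 | __[b]bbb   read b → write _, move -1, go to q0
q0 | _[_]_bbb   read _ → write a, move 0, go to q1
q1 | _[a]_bbb   read a → write b, move -1, go to q2
q2 | [_]b_bbb
No transition is defined for (q2, _); M halts in state q2.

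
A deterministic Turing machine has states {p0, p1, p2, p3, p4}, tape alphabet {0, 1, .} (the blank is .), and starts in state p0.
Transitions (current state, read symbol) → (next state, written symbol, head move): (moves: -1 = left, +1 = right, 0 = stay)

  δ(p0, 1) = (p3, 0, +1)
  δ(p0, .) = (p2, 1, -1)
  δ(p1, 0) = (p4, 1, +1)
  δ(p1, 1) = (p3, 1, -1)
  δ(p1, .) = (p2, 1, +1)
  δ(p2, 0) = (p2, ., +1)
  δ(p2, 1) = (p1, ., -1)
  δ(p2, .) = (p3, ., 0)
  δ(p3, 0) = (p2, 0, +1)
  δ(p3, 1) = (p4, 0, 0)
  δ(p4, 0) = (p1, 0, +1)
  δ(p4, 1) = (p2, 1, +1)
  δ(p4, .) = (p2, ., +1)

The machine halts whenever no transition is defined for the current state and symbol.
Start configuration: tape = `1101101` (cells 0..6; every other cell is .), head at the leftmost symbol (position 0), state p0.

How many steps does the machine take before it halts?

15

state=p0 head=0 tape=[1]101101   (p0,1)→(p3,0,+1)
state=p3 head=1 tape=0[1]01101   (p3,1)→(p4,0,0)
state=p4 head=1 tape=0[0]01101   (p4,0)→(p1,0,+1)
state=p1 head=2 tape=00[0]1101   (p1,0)→(p4,1,+1)
state=p4 head=3 tape=001[1]101   (p4,1)→(p2,1,+1)
state=p2 head=4 tape=0011[1]01   (p2,1)→(p1,.,-1)
state=p1 head=3 tape=001[1].01   (p1,1)→(p3,1,-1)
state=p3 head=2 tape=00[1]1.01   (p3,1)→(p4,0,0)
state=p4 head=2 tape=00[0]1.01   (p4,0)→(p1,0,+1)
state=p1 head=3 tape=000[1].01   (p1,1)→(p3,1,-1)
state=p3 head=2 tape=00[0]1.01   (p3,0)→(p2,0,+1)
state=p2 head=3 tape=000[1].01   (p2,1)→(p1,.,-1)
state=p1 head=2 tape=00[0]..01   (p1,0)→(p4,1,+1)
state=p4 head=3 tape=001[.].01   (p4,.)→(p2,.,+1)
state=p2 head=4 tape=001.[.]01   (p2,.)→(p3,.,0)
state=p3 head=4 tape=001.[.]01
M halts after 15 transitions.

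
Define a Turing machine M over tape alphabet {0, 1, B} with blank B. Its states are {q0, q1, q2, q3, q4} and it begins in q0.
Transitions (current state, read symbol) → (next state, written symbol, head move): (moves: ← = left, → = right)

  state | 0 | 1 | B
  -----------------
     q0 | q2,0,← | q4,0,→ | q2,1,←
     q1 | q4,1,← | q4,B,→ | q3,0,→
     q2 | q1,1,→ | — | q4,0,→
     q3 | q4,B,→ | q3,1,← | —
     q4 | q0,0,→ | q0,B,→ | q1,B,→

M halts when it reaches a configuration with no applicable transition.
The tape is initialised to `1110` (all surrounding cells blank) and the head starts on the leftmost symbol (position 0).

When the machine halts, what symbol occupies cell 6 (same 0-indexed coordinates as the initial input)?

q0 | [1]110BBBB   read 1 → write 0, move →, go to q4
q4 | 0[1]10BBBB   read 1 → write B, move →, go to q0
q0 | 0B[1]0BBBB   read 1 → write 0, move →, go to q4
q4 | 0B0[0]BBBB   read 0 → write 0, move →, go to q0
q0 | 0B00[B]BBB   read B → write 1, move ←, go to q2
q2 | 0B0[0]1BBB   read 0 → write 1, move →, go to q1
q1 | 0B01[1]BBB   read 1 → write B, move →, go to q4
q4 | 0B01B[B]BB   read B → write B, move →, go to q1
q1 | 0B01BB[B]B   read B → write 0, move →, go to q3
q3 | 0B01BB0[B]
Cell 6 holds 0 when M halts.

0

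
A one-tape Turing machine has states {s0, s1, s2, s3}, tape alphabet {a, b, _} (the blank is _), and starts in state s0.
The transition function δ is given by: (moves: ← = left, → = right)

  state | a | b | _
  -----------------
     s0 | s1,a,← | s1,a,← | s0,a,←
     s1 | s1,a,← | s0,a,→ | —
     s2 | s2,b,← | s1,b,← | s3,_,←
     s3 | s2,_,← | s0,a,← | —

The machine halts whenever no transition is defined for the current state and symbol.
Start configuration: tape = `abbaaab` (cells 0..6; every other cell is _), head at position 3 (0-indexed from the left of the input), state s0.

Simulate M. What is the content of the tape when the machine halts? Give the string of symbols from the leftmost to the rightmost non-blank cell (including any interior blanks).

s0 | _abb[a]aab   read a → write a, move ←, go to s1
s1 | _ab[b]aaab   read b → write a, move →, go to s0
s0 | _aba[a]aab   read a → write a, move ←, go to s1
s1 | _ab[a]aaab   read a → write a, move ←, go to s1
s1 | _a[b]aaaab   read b → write a, move →, go to s0
s0 | _aa[a]aaab   read a → write a, move ←, go to s1
s1 | _a[a]aaaab   read a → write a, move ←, go to s1
s1 | _[a]aaaaab   read a → write a, move ←, go to s1
s1 | [_]aaaaaab
The non-blank tape span at halt is aaaaaab.

aaaaaab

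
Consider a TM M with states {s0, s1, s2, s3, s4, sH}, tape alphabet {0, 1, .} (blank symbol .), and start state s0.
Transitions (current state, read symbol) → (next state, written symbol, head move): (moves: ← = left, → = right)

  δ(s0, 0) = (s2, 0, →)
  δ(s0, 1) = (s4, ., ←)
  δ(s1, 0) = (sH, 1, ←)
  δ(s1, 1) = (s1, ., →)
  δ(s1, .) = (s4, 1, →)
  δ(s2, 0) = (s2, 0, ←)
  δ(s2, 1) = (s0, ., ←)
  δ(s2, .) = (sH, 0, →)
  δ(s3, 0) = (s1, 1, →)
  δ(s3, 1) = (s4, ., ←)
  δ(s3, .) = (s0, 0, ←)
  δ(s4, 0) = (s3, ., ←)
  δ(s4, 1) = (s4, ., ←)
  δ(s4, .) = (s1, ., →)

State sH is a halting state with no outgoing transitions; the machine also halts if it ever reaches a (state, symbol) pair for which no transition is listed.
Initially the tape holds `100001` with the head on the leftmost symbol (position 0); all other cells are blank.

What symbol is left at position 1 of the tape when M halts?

s0 | .[1]00001   read 1 → write ., move ←, go to s4
s4 | [.].00001   read . → write ., move →, go to s1
s1 | .[.]00001   read . → write 1, move →, go to s4
s4 | .1[0]0001   read 0 → write ., move ←, go to s3
s3 | .[1].0001   read 1 → write ., move ←, go to s4
s4 | [.]..0001   read . → write ., move →, go to s1
s1 | .[.].0001   read . → write 1, move →, go to s4
s4 | .1[.]0001   read . → write ., move →, go to s1
s1 | .1.[0]001   read 0 → write 1, move ←, go to sH
sH | .1[.]1001
Cell 1 holds . when M halts.

.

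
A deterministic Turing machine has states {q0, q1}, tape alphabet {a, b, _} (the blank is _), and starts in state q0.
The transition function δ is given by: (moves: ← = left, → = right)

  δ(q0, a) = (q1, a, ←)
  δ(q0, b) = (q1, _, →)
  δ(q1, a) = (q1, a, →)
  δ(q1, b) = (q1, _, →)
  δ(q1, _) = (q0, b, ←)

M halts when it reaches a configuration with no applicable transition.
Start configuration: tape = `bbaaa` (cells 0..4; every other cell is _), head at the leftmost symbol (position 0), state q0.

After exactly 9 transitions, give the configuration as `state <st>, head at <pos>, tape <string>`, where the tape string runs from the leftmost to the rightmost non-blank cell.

state q1, head at 5, tape aaab

q0 | [b]baaa_   read b → write _, move →, go to q1
q1 | _[b]aaa_   read b → write _, move →, go to q1
q1 | __[a]aa_   read a → write a, move →, go to q1
q1 | __a[a]a_   read a → write a, move →, go to q1
q1 | __aa[a]_   read a → write a, move →, go to q1
q1 | __aaa[_]   read _ → write b, move ←, go to q0
q0 | __aa[a]b   read a → write a, move ←, go to q1
q1 | __a[a]ab   read a → write a, move →, go to q1
q1 | __aa[a]b   read a → write a, move →, go to q1
q1 | __aaa[b]
After 9 steps: state q1, head at 5, tape aaab.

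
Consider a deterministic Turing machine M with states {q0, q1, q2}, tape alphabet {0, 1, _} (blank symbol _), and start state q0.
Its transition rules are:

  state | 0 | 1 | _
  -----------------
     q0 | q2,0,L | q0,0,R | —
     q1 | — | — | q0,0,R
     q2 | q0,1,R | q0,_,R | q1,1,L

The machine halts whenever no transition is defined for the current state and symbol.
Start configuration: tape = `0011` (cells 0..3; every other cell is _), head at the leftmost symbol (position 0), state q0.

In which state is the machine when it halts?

q1

state=q0 head=0 tape=__[0]011   (q0,0)→(q2,0,L)
state=q2 head=-1 tape=_[_]0011   (q2,_)→(q1,1,L)
state=q1 head=-2 tape=[_]10011   (q1,_)→(q0,0,R)
state=q0 head=-1 tape=0[1]0011   (q0,1)→(q0,0,R)
state=q0 head=0 tape=00[0]011   (q0,0)→(q2,0,L)
state=q2 head=-1 tape=0[0]0011   (q2,0)→(q0,1,R)
state=q0 head=0 tape=01[0]011   (q0,0)→(q2,0,L)
state=q2 head=-1 tape=0[1]0011   (q2,1)→(q0,_,R)
state=q0 head=0 tape=0_[0]011   (q0,0)→(q2,0,L)
state=q2 head=-1 tape=0[_]0011   (q2,_)→(q1,1,L)
state=q1 head=-2 tape=[0]10011
No transition is defined for (q1, 0); M halts in state q1.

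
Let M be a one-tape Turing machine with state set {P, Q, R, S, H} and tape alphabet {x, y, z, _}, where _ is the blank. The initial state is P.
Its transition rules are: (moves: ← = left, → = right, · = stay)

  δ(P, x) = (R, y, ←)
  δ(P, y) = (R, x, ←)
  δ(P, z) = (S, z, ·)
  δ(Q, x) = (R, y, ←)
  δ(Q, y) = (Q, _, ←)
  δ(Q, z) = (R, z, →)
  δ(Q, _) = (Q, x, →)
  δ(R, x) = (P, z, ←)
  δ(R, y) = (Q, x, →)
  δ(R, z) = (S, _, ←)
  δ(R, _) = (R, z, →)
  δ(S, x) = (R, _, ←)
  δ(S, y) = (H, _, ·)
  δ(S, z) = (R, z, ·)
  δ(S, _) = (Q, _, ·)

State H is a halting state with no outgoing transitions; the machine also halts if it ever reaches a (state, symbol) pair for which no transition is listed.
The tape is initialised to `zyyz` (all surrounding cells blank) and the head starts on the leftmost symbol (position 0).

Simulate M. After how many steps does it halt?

9

P | __[z]yyz   read z → write z, move ·, go to S
S | __[z]yyz   read z → write z, move ·, go to R
R | __[z]yyz   read z → write _, move ←, go to S
S | _[_]_yyz   read _ → write _, move ·, go to Q
Q | _[_]_yyz   read _ → write x, move →, go to Q
Q | _x[_]yyz   read _ → write x, move →, go to Q
Q | _xx[y]yz   read y → write _, move ←, go to Q
Q | _x[x]_yz   read x → write y, move ←, go to R
R | _[x]y_yz   read x → write z, move ←, go to P
P | [_]zy_yz
M halts after 9 transitions.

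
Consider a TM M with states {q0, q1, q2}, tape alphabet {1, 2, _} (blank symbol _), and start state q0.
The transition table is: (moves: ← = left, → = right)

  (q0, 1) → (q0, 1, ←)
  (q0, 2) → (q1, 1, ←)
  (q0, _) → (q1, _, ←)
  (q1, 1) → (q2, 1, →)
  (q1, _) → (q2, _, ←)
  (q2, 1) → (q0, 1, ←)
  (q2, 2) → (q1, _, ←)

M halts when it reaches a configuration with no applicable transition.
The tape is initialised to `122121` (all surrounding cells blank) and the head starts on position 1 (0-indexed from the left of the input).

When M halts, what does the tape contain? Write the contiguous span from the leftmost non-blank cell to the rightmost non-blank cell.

112121

state=q0 head=1 tape=___1[2]2121   (q0,2)→(q1,1,←)
state=q1 head=0 tape=___[1]12121   (q1,1)→(q2,1,→)
state=q2 head=1 tape=___1[1]2121   (q2,1)→(q0,1,←)
state=q0 head=0 tape=___[1]12121   (q0,1)→(q0,1,←)
state=q0 head=-1 tape=__[_]112121   (q0,_)→(q1,_,←)
state=q1 head=-2 tape=_[_]_112121   (q1,_)→(q2,_,←)
state=q2 head=-3 tape=[_]__112121
The non-blank tape span at halt is 112121.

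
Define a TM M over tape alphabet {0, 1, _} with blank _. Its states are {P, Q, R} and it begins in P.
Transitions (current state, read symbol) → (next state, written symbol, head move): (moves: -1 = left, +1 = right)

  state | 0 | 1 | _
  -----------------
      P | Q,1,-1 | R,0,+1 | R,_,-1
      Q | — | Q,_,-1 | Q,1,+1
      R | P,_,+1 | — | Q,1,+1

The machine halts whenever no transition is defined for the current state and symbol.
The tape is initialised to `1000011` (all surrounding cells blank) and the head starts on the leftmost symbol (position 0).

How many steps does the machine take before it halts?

P | [1]000011   read 1 → write 0, move +1, go to R
R | 0[0]00011   read 0 → write _, move +1, go to P
P | 0_[0]0011   read 0 → write 1, move -1, go to Q
Q | 0[_]10011   read _ → write 1, move +1, go to Q
Q | 01[1]0011   read 1 → write _, move -1, go to Q
Q | 0[1]_0011   read 1 → write _, move -1, go to Q
Q | [0]__0011
M halts after 6 transitions.

6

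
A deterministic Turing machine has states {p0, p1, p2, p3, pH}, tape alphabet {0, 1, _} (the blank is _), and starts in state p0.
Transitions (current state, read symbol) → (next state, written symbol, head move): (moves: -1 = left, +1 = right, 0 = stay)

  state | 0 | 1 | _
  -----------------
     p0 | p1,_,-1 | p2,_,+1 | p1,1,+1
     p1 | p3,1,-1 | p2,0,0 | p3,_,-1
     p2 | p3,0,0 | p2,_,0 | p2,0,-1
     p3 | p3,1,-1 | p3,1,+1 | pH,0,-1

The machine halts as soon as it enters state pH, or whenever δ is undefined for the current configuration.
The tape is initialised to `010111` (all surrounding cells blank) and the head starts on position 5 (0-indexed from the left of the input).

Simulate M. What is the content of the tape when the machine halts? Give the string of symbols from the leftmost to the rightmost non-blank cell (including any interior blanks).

01111110

state=p0 head=5 tape=01011[1]__   (p0,1)→(p2,_,+1)
state=p2 head=6 tape=01011_[_]_   (p2,_)→(p2,0,-1)
state=p2 head=5 tape=01011[_]0_   (p2,_)→(p2,0,-1)
state=p2 head=4 tape=0101[1]00_   (p2,1)→(p2,_,0)
state=p2 head=4 tape=0101[_]00_   (p2,_)→(p2,0,-1)
state=p2 head=3 tape=010[1]000_   (p2,1)→(p2,_,0)
state=p2 head=3 tape=010[_]000_   (p2,_)→(p2,0,-1)
state=p2 head=2 tape=01[0]0000_   (p2,0)→(p3,0,0)
state=p3 head=2 tape=01[0]0000_   (p3,0)→(p3,1,-1)
state=p3 head=1 tape=0[1]10000_   (p3,1)→(p3,1,+1)
state=p3 head=2 tape=01[1]0000_   (p3,1)→(p3,1,+1)
state=p3 head=3 tape=011[0]000_   (p3,0)→(p3,1,-1)
state=p3 head=2 tape=01[1]1000_   (p3,1)→(p3,1,+1)
state=p3 head=3 tape=011[1]000_   (p3,1)→(p3,1,+1)
state=p3 head=4 tape=0111[0]00_   (p3,0)→(p3,1,-1)
state=p3 head=3 tape=011[1]100_   (p3,1)→(p3,1,+1)
state=p3 head=4 tape=0111[1]00_   (p3,1)→(p3,1,+1)
state=p3 head=5 tape=01111[0]0_   (p3,0)→(p3,1,-1)
state=p3 head=4 tape=0111[1]10_   (p3,1)→(p3,1,+1)
state=p3 head=5 tape=01111[1]0_   (p3,1)→(p3,1,+1)
state=p3 head=6 tape=011111[0]_   (p3,0)→(p3,1,-1)
state=p3 head=5 tape=01111[1]1_   (p3,1)→(p3,1,+1)
state=p3 head=6 tape=011111[1]_   (p3,1)→(p3,1,+1)
state=p3 head=7 tape=0111111[_]   (p3,_)→(pH,0,-1)
state=pH head=6 tape=011111[1]0
The non-blank tape span at halt is 01111110.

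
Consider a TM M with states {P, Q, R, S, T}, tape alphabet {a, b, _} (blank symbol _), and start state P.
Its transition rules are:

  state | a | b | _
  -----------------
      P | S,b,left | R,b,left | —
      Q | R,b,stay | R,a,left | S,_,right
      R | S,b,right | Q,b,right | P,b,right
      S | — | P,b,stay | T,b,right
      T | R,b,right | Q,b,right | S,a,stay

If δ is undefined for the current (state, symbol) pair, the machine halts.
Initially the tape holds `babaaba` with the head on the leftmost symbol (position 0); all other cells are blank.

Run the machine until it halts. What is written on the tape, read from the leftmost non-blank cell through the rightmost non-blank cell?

state=P head=0 tape=_[b]abaaba___   (P,b)→(R,b,left)
state=R head=-1 tape=[_]babaaba___   (R,_)→(P,b,right)
state=P head=0 tape=b[b]abaaba___   (P,b)→(R,b,left)
state=R head=-1 tape=[b]babaaba___   (R,b)→(Q,b,right)
state=Q head=0 tape=b[b]abaaba___   (Q,b)→(R,a,left)
state=R head=-1 tape=[b]aabaaba___   (R,b)→(Q,b,right)
state=Q head=0 tape=b[a]abaaba___   (Q,a)→(R,b,stay)
state=R head=0 tape=b[b]abaaba___   (R,b)→(Q,b,right)
state=Q head=1 tape=bb[a]baaba___   (Q,a)→(R,b,stay)
state=R head=1 tape=bb[b]baaba___   (R,b)→(Q,b,right)
state=Q head=2 tape=bbb[b]aaba___   (Q,b)→(R,a,left)
state=R head=1 tape=bb[b]aaaba___   (R,b)→(Q,b,right)
state=Q head=2 tape=bbb[a]aaba___   (Q,a)→(R,b,stay)
state=R head=2 tape=bbb[b]aaba___   (R,b)→(Q,b,right)
state=Q head=3 tape=bbbb[a]aba___   (Q,a)→(R,b,stay)
state=R head=3 tape=bbbb[b]aba___   (R,b)→(Q,b,right)
state=Q head=4 tape=bbbbb[a]ba___   (Q,a)→(R,b,stay)
state=R head=4 tape=bbbbb[b]ba___   (R,b)→(Q,b,right)
state=Q head=5 tape=bbbbbb[b]a___   (Q,b)→(R,a,left)
state=R head=4 tape=bbbbb[b]aa___   (R,b)→(Q,b,right)
state=Q head=5 tape=bbbbbb[a]a___   (Q,a)→(R,b,stay)
state=R head=5 tape=bbbbbb[b]a___   (R,b)→(Q,b,right)
state=Q head=6 tape=bbbbbbb[a]___   (Q,a)→(R,b,stay)
state=R head=6 tape=bbbbbbb[b]___   (R,b)→(Q,b,right)
state=Q head=7 tape=bbbbbbbb[_]__   (Q,_)→(S,_,right)
state=S head=8 tape=bbbbbbbb_[_]_   (S,_)→(T,b,right)
state=T head=9 tape=bbbbbbbb_b[_]   (T,_)→(S,a,stay)
state=S head=9 tape=bbbbbbbb_b[a]
The non-blank tape span at halt is bbbbbbbb_ba.

bbbbbbbb_ba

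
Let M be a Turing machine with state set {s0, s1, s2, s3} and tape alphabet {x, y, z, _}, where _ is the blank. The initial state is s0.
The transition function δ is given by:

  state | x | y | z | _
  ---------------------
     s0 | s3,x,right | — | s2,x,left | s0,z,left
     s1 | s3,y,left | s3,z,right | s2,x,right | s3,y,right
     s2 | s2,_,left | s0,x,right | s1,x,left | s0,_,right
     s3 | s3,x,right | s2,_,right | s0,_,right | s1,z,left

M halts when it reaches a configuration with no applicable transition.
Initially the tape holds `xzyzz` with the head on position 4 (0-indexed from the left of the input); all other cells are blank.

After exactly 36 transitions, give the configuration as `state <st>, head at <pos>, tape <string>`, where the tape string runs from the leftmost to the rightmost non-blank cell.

s0 | xzyz[z]____   read z → write x, move left, go to s2
s2 | xzy[z]x____   read z → write x, move left, go to s1
s1 | xz[y]xx____   read y → write z, move right, go to s3
s3 | xzz[x]x____   read x → write x, move right, go to s3
s3 | xzzx[x]____   read x → write x, move right, go to s3
s3 | xzzxx[_]___   read _ → write z, move left, go to s1
s1 | xzzx[x]z___   read x → write y, move left, go to s3
s3 | xzz[x]yz___   read x → write x, move right, go to s3
s3 | xzzx[y]z___   read y → write _, move right, go to s2
s2 | xzzx_[z]___   read z → write x, move left, go to s1
s1 | xzzx[_]x___   read _ → write y, move right, go to s3
s3 | xzzxy[x]___   read x → write x, move right, go to s3
s3 | xzzxyx[_]__   read _ → write z, move left, go to s1
s1 | xzzxy[x]z__   read x → write y, move left, go to s3
s3 | xzzx[y]yz__   read y → write _, move right, go to s2
s2 | xzzx_[y]z__   read y → write x, move right, go to s0
s0 | xzzx_x[z]__   read z → write x, move left, go to s2
s2 | xzzx_[x]x__   read x → write _, move left, go to s2
s2 | xzzx[_]_x__   read _ → write _, move right, go to s0
s0 | xzzx_[_]x__   read _ → write z, move left, go to s0
s0 | xzzx[_]zx__   read _ → write z, move left, go to s0
s0 | xzz[x]zzx__   read x → write x, move right, go to s3
s3 | xzzx[z]zx__   read z → write _, move right, go to s0
s0 | xzzx_[z]x__   read z → write x, move left, go to s2
s2 | xzzx[_]xx__   read _ → write _, move right, go to s0
s0 | xzzx_[x]x__   read x → write x, move right, go to s3
s3 | xzzx_x[x]__   read x → write x, move right, go to s3
s3 | xzzx_xx[_]_   read _ → write z, move left, go to s1
s1 | xzzx_x[x]z_   read x → write y, move left, go to s3
s3 | xzzx_[x]yz_   read x → write x, move right, go to s3
s3 | xzzx_x[y]z_   read y → write _, move right, go to s2
s2 | xzzx_x_[z]_   read z → write x, move left, go to s1
s1 | xzzx_x[_]x_   read _ → write y, move right, go to s3
s3 | xzzx_xy[x]_   read x → write x, move right, go to s3
s3 | xzzx_xyx[_]   read _ → write z, move left, go to s1
s1 | xzzx_xy[x]z   read x → write y, move left, go to s3
s3 | xzzx_x[y]yz
After 36 steps: state s3, head at 6, tape xzzx_xyyz.

state s3, head at 6, tape xzzx_xyyz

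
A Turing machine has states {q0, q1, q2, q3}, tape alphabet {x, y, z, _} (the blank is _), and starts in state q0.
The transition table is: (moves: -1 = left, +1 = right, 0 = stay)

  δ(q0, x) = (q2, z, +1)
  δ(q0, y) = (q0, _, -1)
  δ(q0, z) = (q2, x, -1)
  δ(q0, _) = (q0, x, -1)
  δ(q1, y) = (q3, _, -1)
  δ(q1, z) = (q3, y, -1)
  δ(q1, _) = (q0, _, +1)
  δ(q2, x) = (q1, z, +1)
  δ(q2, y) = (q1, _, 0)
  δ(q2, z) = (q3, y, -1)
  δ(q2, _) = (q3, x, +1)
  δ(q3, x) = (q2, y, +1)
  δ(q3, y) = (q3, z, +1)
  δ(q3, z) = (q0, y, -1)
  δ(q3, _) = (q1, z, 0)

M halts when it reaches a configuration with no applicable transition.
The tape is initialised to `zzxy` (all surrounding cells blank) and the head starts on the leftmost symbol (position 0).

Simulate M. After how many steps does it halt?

29

state=q0 head=0 tape=_[z]zxy___   (q0,z)→(q2,x,-1)
state=q2 head=-1 tape=[_]xzxy___   (q2,_)→(q3,x,+1)
state=q3 head=0 tape=x[x]zxy___   (q3,x)→(q2,y,+1)
state=q2 head=1 tape=xy[z]xy___   (q2,z)→(q3,y,-1)
state=q3 head=0 tape=x[y]yxy___   (q3,y)→(q3,z,+1)
state=q3 head=1 tape=xz[y]xy___   (q3,y)→(q3,z,+1)
state=q3 head=2 tape=xzz[x]y___   (q3,x)→(q2,y,+1)
state=q2 head=3 tape=xzzy[y]___   (q2,y)→(q1,_,0)
state=q1 head=3 tape=xzzy[_]___   (q1,_)→(q0,_,+1)
state=q0 head=4 tape=xzzy_[_]__   (q0,_)→(q0,x,-1)
state=q0 head=3 tape=xzzy[_]x__   (q0,_)→(q0,x,-1)
state=q0 head=2 tape=xzz[y]xx__   (q0,y)→(q0,_,-1)
state=q0 head=1 tape=xz[z]_xx__   (q0,z)→(q2,x,-1)
state=q2 head=0 tape=x[z]x_xx__   (q2,z)→(q3,y,-1)
state=q3 head=-1 tape=[x]yx_xx__   (q3,x)→(q2,y,+1)
state=q2 head=0 tape=y[y]x_xx__   (q2,y)→(q1,_,0)
state=q1 head=0 tape=y[_]x_xx__   (q1,_)→(q0,_,+1)
state=q0 head=1 tape=y_[x]_xx__   (q0,x)→(q2,z,+1)
state=q2 head=2 tape=y_z[_]xx__   (q2,_)→(q3,x,+1)
state=q3 head=3 tape=y_zx[x]x__   (q3,x)→(q2,y,+1)
state=q2 head=4 tape=y_zxy[x]__   (q2,x)→(q1,z,+1)
state=q1 head=5 tape=y_zxyz[_]_   (q1,_)→(q0,_,+1)
state=q0 head=6 tape=y_zxyz_[_]   (q0,_)→(q0,x,-1)
state=q0 head=5 tape=y_zxyz[_]x   (q0,_)→(q0,x,-1)
state=q0 head=4 tape=y_zxy[z]xx   (q0,z)→(q2,x,-1)
state=q2 head=3 tape=y_zx[y]xxx   (q2,y)→(q1,_,0)
state=q1 head=3 tape=y_zx[_]xxx   (q1,_)→(q0,_,+1)
state=q0 head=4 tape=y_zx_[x]xx   (q0,x)→(q2,z,+1)
state=q2 head=5 tape=y_zx_z[x]x   (q2,x)→(q1,z,+1)
state=q1 head=6 tape=y_zx_zz[x]
M halts after 29 transitions.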